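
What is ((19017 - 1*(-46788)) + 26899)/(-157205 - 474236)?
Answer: -92704/631441 ≈ -0.14681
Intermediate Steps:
((19017 - 1*(-46788)) + 26899)/(-157205 - 474236) = ((19017 + 46788) + 26899)/(-631441) = (65805 + 26899)*(-1/631441) = 92704*(-1/631441) = -92704/631441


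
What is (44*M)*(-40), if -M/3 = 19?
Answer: 100320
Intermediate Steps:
M = -57 (M = -3*19 = -57)
(44*M)*(-40) = (44*(-57))*(-40) = -2508*(-40) = 100320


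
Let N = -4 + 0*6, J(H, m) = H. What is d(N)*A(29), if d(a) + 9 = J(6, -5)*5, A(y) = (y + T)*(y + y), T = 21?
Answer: 60900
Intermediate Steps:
A(y) = 2*y*(21 + y) (A(y) = (y + 21)*(y + y) = (21 + y)*(2*y) = 2*y*(21 + y))
N = -4 (N = -4 + 0 = -4)
d(a) = 21 (d(a) = -9 + 6*5 = -9 + 30 = 21)
d(N)*A(29) = 21*(2*29*(21 + 29)) = 21*(2*29*50) = 21*2900 = 60900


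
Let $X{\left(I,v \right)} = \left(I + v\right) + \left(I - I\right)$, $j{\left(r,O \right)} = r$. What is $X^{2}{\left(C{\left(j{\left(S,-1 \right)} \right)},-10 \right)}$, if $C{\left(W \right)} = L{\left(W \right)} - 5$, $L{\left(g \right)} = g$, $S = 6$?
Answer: $81$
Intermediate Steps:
$C{\left(W \right)} = -5 + W$ ($C{\left(W \right)} = W - 5 = -5 + W$)
$X{\left(I,v \right)} = I + v$ ($X{\left(I,v \right)} = \left(I + v\right) + 0 = I + v$)
$X^{2}{\left(C{\left(j{\left(S,-1 \right)} \right)},-10 \right)} = \left(\left(-5 + 6\right) - 10\right)^{2} = \left(1 - 10\right)^{2} = \left(-9\right)^{2} = 81$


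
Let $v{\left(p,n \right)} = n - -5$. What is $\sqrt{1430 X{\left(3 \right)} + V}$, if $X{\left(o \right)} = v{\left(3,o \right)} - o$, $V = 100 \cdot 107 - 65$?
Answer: $\sqrt{17785} \approx 133.36$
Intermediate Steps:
$v{\left(p,n \right)} = 5 + n$ ($v{\left(p,n \right)} = n + 5 = 5 + n$)
$V = 10635$ ($V = 10700 - 65 = 10635$)
$X{\left(o \right)} = 5$ ($X{\left(o \right)} = \left(5 + o\right) - o = 5$)
$\sqrt{1430 X{\left(3 \right)} + V} = \sqrt{1430 \cdot 5 + 10635} = \sqrt{7150 + 10635} = \sqrt{17785}$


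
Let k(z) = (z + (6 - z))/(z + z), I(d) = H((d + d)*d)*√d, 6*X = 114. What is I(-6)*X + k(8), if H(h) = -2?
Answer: 3/8 - 38*I*√6 ≈ 0.375 - 93.081*I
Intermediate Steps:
X = 19 (X = (⅙)*114 = 19)
I(d) = -2*√d
k(z) = 3/z (k(z) = 6/((2*z)) = 6*(1/(2*z)) = 3/z)
I(-6)*X + k(8) = -2*I*√6*19 + 3/8 = -38*I*√6 + 3/8 = 3/8 - 38*I*√6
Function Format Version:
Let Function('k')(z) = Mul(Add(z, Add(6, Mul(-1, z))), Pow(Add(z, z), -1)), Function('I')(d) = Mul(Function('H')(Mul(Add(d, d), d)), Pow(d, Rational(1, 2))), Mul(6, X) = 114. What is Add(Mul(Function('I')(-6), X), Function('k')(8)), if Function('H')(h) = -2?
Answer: Add(Rational(3, 8), Mul(-38, I, Pow(6, Rational(1, 2)))) ≈ Add(0.37500, Mul(-93.081, I))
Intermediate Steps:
X = 19 (X = Mul(Rational(1, 6), 114) = 19)
Function('I')(d) = Mul(-2, Pow(d, Rational(1, 2)))
Function('k')(z) = Mul(3, Pow(z, -1)) (Function('k')(z) = Mul(6, Pow(Mul(2, z), -1)) = Mul(6, Mul(Rational(1, 2), Pow(z, -1))) = Mul(3, Pow(z, -1)))
Add(Mul(Function('I')(-6), X), Function('k')(8)) = Add(Mul(Mul(-2, Pow(-6, Rational(1, 2))), 19), Mul(3, Pow(8, -1))) = Add(Mul(Mul(-2, Mul(I, Pow(6, Rational(1, 2)))), 19), Mul(3, Rational(1, 8))) = Add(Mul(Mul(-2, I, Pow(6, Rational(1, 2))), 19), Rational(3, 8)) = Add(Mul(-38, I, Pow(6, Rational(1, 2))), Rational(3, 8)) = Add(Rational(3, 8), Mul(-38, I, Pow(6, Rational(1, 2))))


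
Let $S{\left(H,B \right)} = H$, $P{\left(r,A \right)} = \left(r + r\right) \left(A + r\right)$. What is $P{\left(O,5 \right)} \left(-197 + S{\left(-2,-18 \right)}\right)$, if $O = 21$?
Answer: $-217308$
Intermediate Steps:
$P{\left(r,A \right)} = 2 r \left(A + r\right)$
$P{\left(O,5 \right)} \left(-197 + S{\left(-2,-18 \right)}\right) = 2 \cdot 21 \left(5 + 21\right) \left(-197 - 2\right) = 2 \cdot 21 \cdot 26 \left(-199\right) = 1092 \left(-199\right) = -217308$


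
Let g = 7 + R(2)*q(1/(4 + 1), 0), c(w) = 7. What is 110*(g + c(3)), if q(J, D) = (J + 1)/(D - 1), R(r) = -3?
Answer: 1936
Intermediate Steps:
q(J, D) = (1 + J)/(-1 + D)
g = 53/5 (g = 7 - 3*(1 + 1/(4 + 1))/(-1 + 0) = 7 - 3*(1 + 1/5)/(-1) = 7 - (-3)*(1 + 1/5) = 7 - (-3)*6/5 = 7 - 3*(-6/5) = 7 + 18/5 = 53/5 ≈ 10.600)
110*(g + c(3)) = 110*(53/5 + 7) = 110*(88/5) = 1936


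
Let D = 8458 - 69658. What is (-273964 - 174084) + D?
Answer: -509248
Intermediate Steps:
D = -61200
(-273964 - 174084) + D = (-273964 - 174084) - 61200 = -448048 - 61200 = -509248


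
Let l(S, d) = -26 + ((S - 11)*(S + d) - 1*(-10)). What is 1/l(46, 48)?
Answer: 1/3274 ≈ 0.00030544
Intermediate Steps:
l(S, d) = -16 + (-11 + S)*(S + d) (l(S, d) = -26 + ((-11 + S)*(S + d) + 10) = -26 + (10 + (-11 + S)*(S + d)) = -16 + (-11 + S)*(S + d))
1/l(46, 48) = 1/(-16 + 46² - 11*46 - 11*48 + 46*48) = 1/(-16 + 2116 - 506 - 528 + 2208) = 1/3274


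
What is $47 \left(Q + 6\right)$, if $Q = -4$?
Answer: $94$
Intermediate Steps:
$47 \left(Q + 6\right) = 47 \left(-4 + 6\right) = 47 \cdot 2 = 94$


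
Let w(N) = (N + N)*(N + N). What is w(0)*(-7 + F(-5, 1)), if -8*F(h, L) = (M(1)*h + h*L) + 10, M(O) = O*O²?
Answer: 0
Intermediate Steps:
M(O) = O³
F(h, L) = -5/4 - h/8 - L*h/8 (F(h, L) = -((1³*h + h*L) + 10)/8 = -((1*h + L*h) + 10)/8 = -((h + L*h) + 10)/8 = -(10 + h + L*h)/8 = -5/4 - h/8 - L*h/8)
w(N) = 4*N² (w(N) = (2*N)*(2*N) = 4*N²)
w(0)*(-7 + F(-5, 1)) = (4*0²)*(-7 + (-5/4 - ⅛*(-5) - ⅛*1*(-5))) = (4*0)*(-7 + (-5/4 + 5/8 + 5/8)) = 0*(-7 + 0) = 0*(-7) = 0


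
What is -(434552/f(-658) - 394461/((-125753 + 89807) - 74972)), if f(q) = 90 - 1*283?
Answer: 48123507763/21407174 ≈ 2248.0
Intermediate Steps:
f(q) = -193 (f(q) = 90 - 283 = -193)
-(434552/f(-658) - 394461/((-125753 + 89807) - 74972)) = -(434552/(-193) - 394461/((-125753 + 89807) - 74972)) = -(434552*(-1/193) - 394461/(-35946 - 74972)) = -(-434552/193 - 394461/(-110918)) = -(-434552/193 - 394461*(-1/110918)) = -(-434552/193 + 394461/110918) = -1*(-48123507763/21407174) = 48123507763/21407174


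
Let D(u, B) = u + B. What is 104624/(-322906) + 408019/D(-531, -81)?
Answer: -65907906551/98809236 ≈ -667.02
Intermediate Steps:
D(u, B) = B + u
104624/(-322906) + 408019/D(-531, -81) = 104624/(-322906) + 408019/(-81 - 531) = 104624*(-1/322906) + 408019/(-612) = -52312/161453 + 408019*(-1/612) = -52312/161453 - 408019/612 = -65907906551/98809236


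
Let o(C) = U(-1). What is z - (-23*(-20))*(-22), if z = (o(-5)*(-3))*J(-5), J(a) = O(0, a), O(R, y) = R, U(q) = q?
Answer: 10120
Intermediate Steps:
o(C) = -1
J(a) = 0
z = 0 (z = -1*(-3)*0 = 3*0 = 0)
z - (-23*(-20))*(-22) = 0 - (-23*(-20))*(-22) = 0 - 460*(-22) = 0 - 1*(-10120) = 0 + 10120 = 10120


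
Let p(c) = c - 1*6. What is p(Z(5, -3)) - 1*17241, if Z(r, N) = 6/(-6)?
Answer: -17248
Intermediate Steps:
Z(r, N) = -1 (Z(r, N) = 6*(-1/6) = -1)
p(c) = -6 + c (p(c) = c - 6 = -6 + c)
p(Z(5, -3)) - 1*17241 = (-6 - 1) - 1*17241 = -7 - 17241 = -17248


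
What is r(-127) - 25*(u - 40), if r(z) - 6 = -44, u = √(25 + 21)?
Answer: 962 - 25*√46 ≈ 792.44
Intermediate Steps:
u = √46 ≈ 6.7823
r(z) = -38 (r(z) = 6 - 44 = -38)
r(-127) - 25*(u - 40) = -38 - 25*(√46 - 40) = -38 - 25*(-40 + √46) = -38 - (-1000 + 25*√46) = -38 + (1000 - 25*√46) = 962 - 25*√46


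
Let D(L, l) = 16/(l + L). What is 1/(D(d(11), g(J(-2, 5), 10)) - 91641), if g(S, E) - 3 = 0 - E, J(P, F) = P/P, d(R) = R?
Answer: -1/91637 ≈ -1.0913e-5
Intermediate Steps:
J(P, F) = 1
g(S, E) = 3 - E (g(S, E) = 3 + (0 - E) = 3 - E)
D(L, l) = 16/(L + l)
1/(D(d(11), g(J(-2, 5), 10)) - 91641) = 1/(16/(11 + (3 - 1*10)) - 91641) = 1/(16/(11 + (3 - 10)) - 91641) = 1/(16/(11 - 7) - 91641) = 1/(16/4 - 91641) = 1/(16*(¼) - 91641) = 1/(4 - 91641) = 1/(-91637) = -1/91637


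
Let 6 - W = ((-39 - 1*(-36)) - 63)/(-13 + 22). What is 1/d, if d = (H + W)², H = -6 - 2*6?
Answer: 9/196 ≈ 0.045918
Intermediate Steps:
H = -18 (H = -6 - 12 = -18)
W = 40/3 (W = 6 - ((-39 - 1*(-36)) - 63)/(-13 + 22) = 6 - ((-39 + 36) - 63)/9 = 6 - (-3 - 63)/9 = 6 - (-66)/9 = 6 - 1*(-22/3) = 6 + 22/3 = 40/3 ≈ 13.333)
d = 196/9 (d = (-18 + 40/3)² = (-14/3)² = 196/9 ≈ 21.778)
1/d = 1/(196/9) = 9/196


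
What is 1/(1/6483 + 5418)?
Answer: 6483/35124895 ≈ 0.00018457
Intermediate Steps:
1/(1/6483 + 5418) = 1/(35124895/6483) = 6483/35124895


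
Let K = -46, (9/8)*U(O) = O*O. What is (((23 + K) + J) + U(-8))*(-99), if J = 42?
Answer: -7513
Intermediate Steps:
U(O) = 8*O²/9 (U(O) = 8*(O*O)/9 = 8*O²/9)
(((23 + K) + J) + U(-8))*(-99) = (((23 - 46) + 42) + (8/9)*(-8)²)*(-99) = ((-23 + 42) + (8/9)*64)*(-99) = (19 + 512/9)*(-99) = (683/9)*(-99) = -7513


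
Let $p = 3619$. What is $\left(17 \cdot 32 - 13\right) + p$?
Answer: $4150$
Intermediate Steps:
$\left(17 \cdot 32 - 13\right) + p = \left(17 \cdot 32 - 13\right) + 3619 = \left(544 - 13\right) + 3619 = 531 + 3619 = 4150$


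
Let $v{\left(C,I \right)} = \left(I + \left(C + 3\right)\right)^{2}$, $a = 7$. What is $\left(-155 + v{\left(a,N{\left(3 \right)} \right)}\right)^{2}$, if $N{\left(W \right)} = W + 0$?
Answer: $196$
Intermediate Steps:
$N{\left(W \right)} = W$
$v{\left(C,I \right)} = \left(3 + C + I\right)^{2}$ ($v{\left(C,I \right)} = \left(I + \left(3 + C\right)\right)^{2} = \left(3 + C + I\right)^{2}$)
$\left(-155 + v{\left(a,N{\left(3 \right)} \right)}\right)^{2} = \left(-155 + \left(3 + 7 + 3\right)^{2}\right)^{2} = \left(-155 + 13^{2}\right)^{2} = \left(-155 + 169\right)^{2} = 14^{2} = 196$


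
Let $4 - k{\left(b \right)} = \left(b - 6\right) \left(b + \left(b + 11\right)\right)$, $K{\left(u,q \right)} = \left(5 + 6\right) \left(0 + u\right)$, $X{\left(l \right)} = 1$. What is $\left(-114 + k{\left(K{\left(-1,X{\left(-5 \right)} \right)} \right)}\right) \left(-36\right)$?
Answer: $10692$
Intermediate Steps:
$K{\left(u,q \right)} = 11 u$
$k{\left(b \right)} = 4 - \left(-6 + b\right) \left(11 + 2 b\right)$ ($k{\left(b \right)} = 4 - \left(b - 6\right) \left(b + \left(b + 11\right)\right) = 4 - \left(-6 + b\right) \left(b + \left(11 + b\right)\right) = 4 - \left(-6 + b\right) \left(11 + 2 b\right)$)
$\left(-114 + k{\left(K{\left(-1,X{\left(-5 \right)} \right)} \right)}\right) \left(-36\right) = \left(-114 + \left(70 + 11 \left(-1\right) - 2 \left(11 \left(-1\right)\right)^{2}\right)\right) \left(-36\right) = \left(-114 - \left(-59 + 242\right)\right) \left(-36\right) = \left(-114 - 183\right) \left(-36\right) = \left(-297\right) \left(-36\right) = 10692$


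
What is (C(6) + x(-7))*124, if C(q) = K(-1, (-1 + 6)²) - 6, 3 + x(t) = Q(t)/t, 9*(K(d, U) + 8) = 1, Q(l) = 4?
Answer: -136400/63 ≈ -2165.1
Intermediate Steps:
K(d, U) = -71/9 (K(d, U) = -8 + (⅑)*1 = -8 + ⅑ = -71/9)
x(t) = -3 + 4/t
C(q) = -125/9 (C(q) = -71/9 - 6 = -125/9)
(C(6) + x(-7))*124 = (-125/9 + (-3 + 4/(-7)))*124 = (-125/9 + (-3 + 4*(-⅐)))*124 = (-125/9 + (-3 - 4/7))*124 = (-125/9 - 25/7)*124 = -1100/63*124 = -136400/63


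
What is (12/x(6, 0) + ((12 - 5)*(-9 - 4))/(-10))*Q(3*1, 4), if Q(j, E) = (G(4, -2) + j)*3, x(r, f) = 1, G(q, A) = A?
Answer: 633/10 ≈ 63.300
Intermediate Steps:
Q(j, E) = -6 + 3*j (Q(j, E) = (-2 + j)*3 = -6 + 3*j)
(12/x(6, 0) + ((12 - 5)*(-9 - 4))/(-10))*Q(3*1, 4) = (12/1 + ((12 - 5)*(-9 - 4))/(-10))*(-6 + 3*(3*1)) = (12*1 + (7*(-13))*(-1/10))*(-6 + 3*3) = (12 - 91*(-1/10))*(-6 + 9) = (12 + 91/10)*3 = (211/10)*3 = 633/10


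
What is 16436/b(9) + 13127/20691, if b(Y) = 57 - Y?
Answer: 28392281/82764 ≈ 343.05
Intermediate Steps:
16436/b(9) + 13127/20691 = 16436/(57 - 1*9) + 13127/20691 = 16436/(57 - 9) + 13127*(1/20691) = 16436/48 + 13127/20691 = 16436*(1/48) + 13127/20691 = 4109/12 + 13127/20691 = 28392281/82764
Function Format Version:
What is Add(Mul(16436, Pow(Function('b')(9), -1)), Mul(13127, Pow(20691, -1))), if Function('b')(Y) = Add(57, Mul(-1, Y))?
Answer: Rational(28392281, 82764) ≈ 343.05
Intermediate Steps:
Add(Mul(16436, Pow(Function('b')(9), -1)), Mul(13127, Pow(20691, -1))) = Add(Mul(16436, Pow(Add(57, Mul(-1, 9)), -1)), Mul(13127, Pow(20691, -1))) = Add(Mul(16436, Pow(Add(57, -9), -1)), Mul(13127, Rational(1, 20691))) = Add(Mul(16436, Pow(48, -1)), Rational(13127, 20691)) = Add(Mul(16436, Rational(1, 48)), Rational(13127, 20691)) = Add(Rational(4109, 12), Rational(13127, 20691)) = Rational(28392281, 82764)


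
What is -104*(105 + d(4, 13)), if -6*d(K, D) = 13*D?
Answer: -23972/3 ≈ -7990.7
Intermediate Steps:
d(K, D) = -13*D/6
-104*(105 + d(4, 13)) = -104*(105 - 13/6*13) = -104*(105 - 169/6) = -104*461/6 = -23972/3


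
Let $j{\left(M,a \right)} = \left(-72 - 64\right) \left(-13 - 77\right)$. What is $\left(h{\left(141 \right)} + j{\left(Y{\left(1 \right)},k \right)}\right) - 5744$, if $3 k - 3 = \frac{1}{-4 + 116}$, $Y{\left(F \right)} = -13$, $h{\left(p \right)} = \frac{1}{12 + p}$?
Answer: $\frac{993889}{153} \approx 6496.0$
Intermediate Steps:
$k = \frac{337}{336}$ ($k = 1 + \frac{1}{3 \left(-4 + 116\right)} = 1 + \frac{1}{3 \cdot 112} = 1 + \frac{1}{3} \cdot \frac{1}{112} = 1 + \frac{1}{336} = \frac{337}{336} \approx 1.003$)
$j{\left(M,a \right)} = 12240$ ($j{\left(M,a \right)} = \left(-136\right) \left(-90\right) = 12240$)
$\left(h{\left(141 \right)} + j{\left(Y{\left(1 \right)},k \right)}\right) - 5744 = \left(\frac{1}{12 + 141} + 12240\right) - 5744 = \left(\frac{1}{153} + 12240\right) - 5744 = \frac{1872721}{153} - 5744 = \frac{993889}{153}$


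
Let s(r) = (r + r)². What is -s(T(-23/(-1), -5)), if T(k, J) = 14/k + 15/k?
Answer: -3364/529 ≈ -6.3592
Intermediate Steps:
T(k, J) = 29/k
s(r) = 4*r² (s(r) = (2*r)² = 4*r²)
-s(T(-23/(-1), -5)) = -4*(29/((-23/(-1))))² = -4*(29/((-23*(-1))))² = -4*(29/23)² = -4*841/529 = -1*3364/529 = -3364/529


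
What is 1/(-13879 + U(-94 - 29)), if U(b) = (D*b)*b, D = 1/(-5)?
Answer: -5/84524 ≈ -5.9155e-5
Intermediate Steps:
D = -1/5 ≈ -0.20000
U(b) = -b**2/5 (U(b) = (-b/5)*b = -b**2/5)
1/(-13879 + U(-94 - 29)) = 1/(-13879 - (-94 - 29)**2/5) = 1/(-13879 - 1/5*(-123)**2) = 1/(-13879 - 1/5*15129) = 1/(-13879 - 15129/5) = 1/(-84524/5) = -5/84524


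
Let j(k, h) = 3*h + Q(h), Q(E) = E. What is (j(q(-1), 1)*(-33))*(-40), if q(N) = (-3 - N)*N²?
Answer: 5280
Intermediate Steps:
q(N) = N²*(-3 - N)
j(k, h) = 4*h (j(k, h) = 3*h + h = 4*h)
(j(q(-1), 1)*(-33))*(-40) = ((4*1)*(-33))*(-40) = (4*(-33))*(-40) = -132*(-40) = 5280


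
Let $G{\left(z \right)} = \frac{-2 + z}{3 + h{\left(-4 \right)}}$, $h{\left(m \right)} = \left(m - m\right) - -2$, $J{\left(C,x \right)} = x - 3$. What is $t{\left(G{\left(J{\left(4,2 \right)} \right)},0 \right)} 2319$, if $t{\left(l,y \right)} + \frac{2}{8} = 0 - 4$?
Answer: $- \frac{39423}{4} \approx -9855.8$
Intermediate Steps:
$J{\left(C,x \right)} = -3 + x$
$h{\left(m \right)} = 2$ ($h{\left(m \right)} = 0 + 2 = 2$)
$G{\left(z \right)} = - \frac{2}{5} + \frac{z}{5}$ ($G{\left(z \right)} = \frac{-2 + z}{3 + 2} = \frac{-2 + z}{5} = \left(-2 + z\right) \frac{1}{5} = - \frac{2}{5} + \frac{z}{5}$)
$t{\left(l,y \right)} = - \frac{17}{4}$ ($t{\left(l,y \right)} = - \frac{1}{4} + \left(0 - 4\right) = - \frac{1}{4} - 4 = - \frac{17}{4}$)
$t{\left(G{\left(J{\left(4,2 \right)} \right)},0 \right)} 2319 = \left(- \frac{17}{4}\right) 2319 = - \frac{39423}{4}$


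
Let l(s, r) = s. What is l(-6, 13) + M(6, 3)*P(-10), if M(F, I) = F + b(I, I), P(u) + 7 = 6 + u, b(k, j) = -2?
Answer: -50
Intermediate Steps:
P(u) = -1 + u (P(u) = -7 + (6 + u) = -1 + u)
M(F, I) = -2 + F (M(F, I) = F - 2 = -2 + F)
l(-6, 13) + M(6, 3)*P(-10) = -6 + (-2 + 6)*(-1 - 10) = -6 + 4*(-11) = -6 - 44 = -50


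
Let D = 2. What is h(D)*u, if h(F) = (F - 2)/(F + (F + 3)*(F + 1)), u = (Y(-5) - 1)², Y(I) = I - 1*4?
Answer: 0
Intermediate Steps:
Y(I) = -4 + I (Y(I) = I - 4 = -4 + I)
u = 100 (u = ((-4 - 5) - 1)² = (-9 - 1)² = (-10)² = 100)
h(F) = (-2 + F)/(F + (1 + F)*(3 + F)) (h(F) = (-2 + F)/(F + (3 + F)*(1 + F)) = (-2 + F)/(F + (1 + F)*(3 + F)))
h(D)*u = ((-2 + 2)/(3 + 2² + 5*2))*100 = (0/(3 + 4 + 10))*100 = (0/17)*100 = ((1/17)*0)*100 = 0*100 = 0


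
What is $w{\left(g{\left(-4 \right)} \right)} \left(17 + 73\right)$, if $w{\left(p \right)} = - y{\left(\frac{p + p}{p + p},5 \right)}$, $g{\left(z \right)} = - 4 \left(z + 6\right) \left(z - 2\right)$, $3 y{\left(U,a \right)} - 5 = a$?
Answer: $-300$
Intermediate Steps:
$y{\left(U,a \right)} = \frac{5}{3} + \frac{a}{3}$
$g{\left(z \right)} = - 4 \left(-2 + z\right) \left(6 + z\right)$ ($g{\left(z \right)} = - 4 \left(6 + z\right) \left(-2 + z\right) = - 4 \left(-2 + z\right) \left(6 + z\right)$)
$w{\left(p \right)} = - \frac{10}{3}$ ($w{\left(p \right)} = - (\frac{5}{3} + \frac{1}{3} \cdot 5) = - (\frac{5}{3} + \frac{5}{3}) = \left(-1\right) \frac{10}{3} = - \frac{10}{3}$)
$w{\left(g{\left(-4 \right)} \right)} \left(17 + 73\right) = - \frac{10 \left(17 + 73\right)}{3} = \left(- \frac{10}{3}\right) 90 = -300$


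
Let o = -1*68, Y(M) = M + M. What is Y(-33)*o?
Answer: 4488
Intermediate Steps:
Y(M) = 2*M
o = -68
Y(-33)*o = (2*(-33))*(-68) = -66*(-68) = 4488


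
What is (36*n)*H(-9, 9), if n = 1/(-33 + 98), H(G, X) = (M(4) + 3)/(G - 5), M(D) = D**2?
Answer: -342/455 ≈ -0.75165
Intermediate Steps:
H(G, X) = 19/(-5 + G) (H(G, X) = (4**2 + 3)/(G - 5) = (16 + 3)/(-5 + G) = 19/(-5 + G))
n = 1/65 ≈ 0.015385
(36*n)*H(-9, 9) = (36*(1/65))*(19/(-5 - 9)) = 36*(19/(-14))/65 = 36*(19*(-1/14))/65 = (36/65)*(-19/14) = -342/455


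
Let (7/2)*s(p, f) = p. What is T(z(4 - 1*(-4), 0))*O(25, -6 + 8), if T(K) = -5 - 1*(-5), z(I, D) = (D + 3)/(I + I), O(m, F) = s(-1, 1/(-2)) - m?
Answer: 0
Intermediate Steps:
s(p, f) = 2*p/7
O(m, F) = -2/7 - m (O(m, F) = (2/7)*(-1) - m = -2/7 - m)
z(I, D) = (3 + D)/(2*I) (z(I, D) = (3 + D)/((2*I)) = (3 + D)*(1/(2*I)) = (3 + D)/(2*I))
T(K) = 0 (T(K) = -5 + 5 = 0)
T(z(4 - 1*(-4), 0))*O(25, -6 + 8) = 0*(-2/7 - 1*25) = 0*(-2/7 - 25) = 0*(-177/7) = 0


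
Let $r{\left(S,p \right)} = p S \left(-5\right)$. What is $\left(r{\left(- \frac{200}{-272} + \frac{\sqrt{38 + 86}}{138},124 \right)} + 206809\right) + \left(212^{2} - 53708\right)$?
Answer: $\frac{3359015}{17} - \frac{620 \sqrt{31}}{69} \approx 1.9754 \cdot 10^{5}$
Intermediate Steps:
$r{\left(S,p \right)} = - 5 S p$ ($r{\left(S,p \right)} = S p \left(-5\right) = - 5 S p$)
$\left(r{\left(- \frac{200}{-272} + \frac{\sqrt{38 + 86}}{138},124 \right)} + 206809\right) + \left(212^{2} - 53708\right) = \left(\left(-5\right) \left(- \frac{200}{-272} + \frac{\sqrt{38 + 86}}{138}\right) 124 + 206809\right) + \left(212^{2} - 53708\right) = \left(\left(-5\right) \left(\left(-200\right) \left(- \frac{1}{272}\right) + \sqrt{124} \cdot \frac{1}{138}\right) 124 + 206809\right) + \left(44944 - 53708\right) = \left(\left(-5\right) \left(\frac{25}{34} + 2 \sqrt{31} \cdot \frac{1}{138}\right) 124 + 206809\right) - 8764 = \left(\left(-5\right) \left(\frac{25}{34} + \frac{\sqrt{31}}{69}\right) 124 + 206809\right) - 8764 = \left(\left(- \frac{7750}{17} - \frac{620 \sqrt{31}}{69}\right) + 206809\right) - 8764 = \left(\frac{3508003}{17} - \frac{620 \sqrt{31}}{69}\right) - 8764 = \frac{3359015}{17} - \frac{620 \sqrt{31}}{69}$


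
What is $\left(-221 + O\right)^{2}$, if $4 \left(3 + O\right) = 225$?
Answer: $\frac{450241}{16} \approx 28140.0$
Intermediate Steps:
$O = \frac{213}{4}$ ($O = -3 + \frac{1}{4} \cdot 225 = -3 + \frac{225}{4} = \frac{213}{4} \approx 53.25$)
$\left(-221 + O\right)^{2} = \left(-221 + \frac{213}{4}\right)^{2} = \left(- \frac{671}{4}\right)^{2} = \frac{450241}{16}$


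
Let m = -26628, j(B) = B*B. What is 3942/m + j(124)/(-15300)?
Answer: -19572697/16975350 ≈ -1.1530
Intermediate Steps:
j(B) = B²
3942/m + j(124)/(-15300) = 3942/(-26628) + 124²/(-15300) = 3942*(-1/26628) + 15376*(-1/15300) = -657/4438 - 3844/3825 = -19572697/16975350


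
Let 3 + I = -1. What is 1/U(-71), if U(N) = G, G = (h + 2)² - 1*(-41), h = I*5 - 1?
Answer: 1/402 ≈ 0.0024876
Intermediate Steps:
I = -4 (I = -3 - 1 = -4)
h = -21 (h = -4*5 - 1 = -20 - 1 = -21)
G = 402 (G = (-21 + 2)² - 1*(-41) = (-19)² + 41 = 361 + 41 = 402)
U(N) = 402
1/U(-71) = 1/402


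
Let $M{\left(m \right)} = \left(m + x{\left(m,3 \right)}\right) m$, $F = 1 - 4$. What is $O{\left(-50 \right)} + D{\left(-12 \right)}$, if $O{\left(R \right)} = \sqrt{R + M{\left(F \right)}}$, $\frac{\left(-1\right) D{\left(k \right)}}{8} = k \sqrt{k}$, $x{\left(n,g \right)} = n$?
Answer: $4 i \left(\sqrt{2} + 48 \sqrt{3}\right) \approx 338.21 i$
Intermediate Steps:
$D{\left(k \right)} = - 8 k^{\frac{3}{2}}$ ($D{\left(k \right)} = - 8 k \sqrt{k} = - 8 k^{\frac{3}{2}}$)
$F = -3$ ($F = 1 - 4 = -3$)
$M{\left(m \right)} = 2 m^{2}$ ($M{\left(m \right)} = \left(m + m\right) m = 2 m m = 2 m^{2}$)
$O{\left(R \right)} = \sqrt{18 + R}$ ($O{\left(R \right)} = \sqrt{R + 2 \left(-3\right)^{2}} = \sqrt{R + 2 \cdot 9} = \sqrt{R + 18} = \sqrt{18 + R}$)
$O{\left(-50 \right)} + D{\left(-12 \right)} = \sqrt{18 - 50} - 8 \left(-12\right)^{\frac{3}{2}} = \sqrt{-32} - 8 \left(- 24 i \sqrt{3}\right) = 4 i \sqrt{2} + 192 i \sqrt{3}$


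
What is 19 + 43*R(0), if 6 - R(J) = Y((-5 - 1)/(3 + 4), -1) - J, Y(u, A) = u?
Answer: 2197/7 ≈ 313.86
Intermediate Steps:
R(J) = 48/7 + J (R(J) = 6 - ((-5 - 1)/(3 + 4) - J) = 6 - (-6/7 - J) = 6 + (6/7 + J) = 48/7 + J)
19 + 43*R(0) = 19 + 43*(48/7 + 0) = 19 + 43*(48/7) = 19 + 2064/7 = 2197/7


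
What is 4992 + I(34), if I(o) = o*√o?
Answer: 4992 + 34*√34 ≈ 5190.3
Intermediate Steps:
I(o) = o^(3/2)
4992 + I(34) = 4992 + 34^(3/2) = 4992 + 34*√34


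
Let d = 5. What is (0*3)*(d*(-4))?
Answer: 0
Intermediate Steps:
(0*3)*(d*(-4)) = (0*3)*(5*(-4)) = 0*(-20) = 0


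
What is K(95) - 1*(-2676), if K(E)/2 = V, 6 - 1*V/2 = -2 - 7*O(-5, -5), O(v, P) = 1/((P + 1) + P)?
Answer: 24344/9 ≈ 2704.9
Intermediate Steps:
O(v, P) = 1/(1 + 2*P) (O(v, P) = 1/((1 + P) + P) = 1/(1 + 2*P))
V = 130/9 (V = 12 - 2*(-2 - 7/(1 + 2*(-5))) = 12 - 2*(-2 - 7/(1 - 10)) = 12 - 2*(-2 - 7/(-9)) = 12 - 2*(-2 - 7*(-⅑)) = 12 - 2*(-2 + 7/9) = 12 - 2*(-11/9) = 12 + 22/9 = 130/9 ≈ 14.444)
K(E) = 260/9 (K(E) = 2*(130/9) = 260/9)
K(95) - 1*(-2676) = 260/9 - 1*(-2676) = 260/9 + 2676 = 24344/9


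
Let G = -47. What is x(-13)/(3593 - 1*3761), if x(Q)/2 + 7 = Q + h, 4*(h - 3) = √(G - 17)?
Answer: 17/84 - I/42 ≈ 0.20238 - 0.02381*I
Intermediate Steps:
h = 3 + 2*I (h = 3 + √(-47 - 17)/4 = 3 + √(-64)/4 = 3 + (8*I)/4 = 3 + 2*I ≈ 3.0 + 2.0*I)
x(Q) = -8 + 2*Q + 4*I (x(Q) = -14 + 2*(Q + (3 + 2*I)) = -14 + 2*(3 + Q + 2*I) = -14 + (6 + 2*Q + 4*I) = -8 + 2*Q + 4*I)
x(-13)/(3593 - 1*3761) = (-8 + 2*(-13) + 4*I)/(3593 - 1*3761) = (-8 - 26 + 4*I)/(3593 - 3761) = (-34 + 4*I)/(-168) = (-34 + 4*I)*(-1/168) = 17/84 - I/42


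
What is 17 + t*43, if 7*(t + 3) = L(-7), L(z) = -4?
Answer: -956/7 ≈ -136.57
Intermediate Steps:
t = -25/7 (t = -3 + (⅐)*(-4) = -3 - 4/7 = -25/7 ≈ -3.5714)
17 + t*43 = 17 - 25/7*43 = 17 - 1075/7 = -956/7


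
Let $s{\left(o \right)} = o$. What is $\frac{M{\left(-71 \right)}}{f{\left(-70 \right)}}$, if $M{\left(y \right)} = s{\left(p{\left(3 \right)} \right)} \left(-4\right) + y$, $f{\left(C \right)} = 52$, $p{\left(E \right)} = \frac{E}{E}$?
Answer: $- \frac{75}{52} \approx -1.4423$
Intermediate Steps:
$p{\left(E \right)} = 1$
$M{\left(y \right)} = -4 + y$ ($M{\left(y \right)} = 1 \left(-4\right) + y = -4 + y$)
$\frac{M{\left(-71 \right)}}{f{\left(-70 \right)}} = \frac{-4 - 71}{52} = \left(-75\right) \frac{1}{52} = - \frac{75}{52}$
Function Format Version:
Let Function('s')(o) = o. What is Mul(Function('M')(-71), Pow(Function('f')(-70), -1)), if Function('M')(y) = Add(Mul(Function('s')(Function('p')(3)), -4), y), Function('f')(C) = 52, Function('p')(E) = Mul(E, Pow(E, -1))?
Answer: Rational(-75, 52) ≈ -1.4423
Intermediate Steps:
Function('p')(E) = 1
Function('M')(y) = Add(-4, y) (Function('M')(y) = Add(Mul(1, -4), y) = Add(-4, y))
Mul(Function('M')(-71), Pow(Function('f')(-70), -1)) = Mul(Add(-4, -71), Pow(52, -1)) = Mul(-75, Rational(1, 52)) = Rational(-75, 52)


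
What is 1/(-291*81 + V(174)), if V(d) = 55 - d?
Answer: -1/23690 ≈ -4.2212e-5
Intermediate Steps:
1/(-291*81 + V(174)) = 1/(-291*81 + (55 - 1*174)) = 1/(-23571 + (55 - 174)) = 1/(-23571 - 119) = 1/(-23690) = -1/23690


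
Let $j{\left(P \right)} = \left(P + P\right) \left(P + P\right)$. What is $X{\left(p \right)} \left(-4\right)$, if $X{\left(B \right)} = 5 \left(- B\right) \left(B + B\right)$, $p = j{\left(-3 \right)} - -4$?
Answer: $64000$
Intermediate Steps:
$j{\left(P \right)} = 4 P^{2}$ ($j{\left(P \right)} = 2 P 2 P = 4 P^{2}$)
$p = 40$ ($p = 4 \left(-3\right)^{2} - -4 = 4 \cdot 9 + 4 = 36 + 4 = 40$)
$X{\left(B \right)} = - 10 B^{2}$ ($X{\left(B \right)} = - 5 B 2 B = - 10 B^{2}$)
$X{\left(p \right)} \left(-4\right) = - 10 \cdot 40^{2} \left(-4\right) = \left(-10\right) 1600 \left(-4\right) = \left(-16000\right) \left(-4\right) = 64000$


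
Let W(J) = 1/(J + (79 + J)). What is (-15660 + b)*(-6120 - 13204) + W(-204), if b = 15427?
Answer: 1481319867/329 ≈ 4.5025e+6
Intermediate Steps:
W(J) = 1/(79 + 2*J)
(-15660 + b)*(-6120 - 13204) + W(-204) = (-15660 + 15427)*(-6120 - 13204) + 1/(79 + 2*(-204)) = -233*(-19324) + 1/(79 - 408) = 4502492 + 1/(-329) = 4502492 - 1/329 = 1481319867/329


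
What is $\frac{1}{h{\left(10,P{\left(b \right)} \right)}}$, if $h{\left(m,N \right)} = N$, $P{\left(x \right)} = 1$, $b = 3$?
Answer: $1$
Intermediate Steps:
$\frac{1}{h{\left(10,P{\left(b \right)} \right)}} = 1^{-1} = 1$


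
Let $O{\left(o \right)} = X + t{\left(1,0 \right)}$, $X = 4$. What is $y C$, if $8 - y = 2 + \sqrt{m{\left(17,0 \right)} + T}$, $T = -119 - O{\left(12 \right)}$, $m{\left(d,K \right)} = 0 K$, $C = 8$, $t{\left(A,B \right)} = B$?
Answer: $48 - 8 i \sqrt{123} \approx 48.0 - 88.724 i$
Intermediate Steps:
$O{\left(o \right)} = 4$ ($O{\left(o \right)} = 4 + 0 = 4$)
$m{\left(d,K \right)} = 0$
$T = -123$ ($T = -119 - 4 = -123$)
$y = 6 - i \sqrt{123}$ ($y = 8 - \left(2 + \sqrt{0 - 123}\right) = 8 - \left(2 + \sqrt{-123}\right) = 8 - \left(2 + i \sqrt{123}\right) = 6 - i \sqrt{123} \approx 6.0 - 11.091 i$)
$y C = \left(6 - i \sqrt{123}\right) 8 = 48 - 8 i \sqrt{123}$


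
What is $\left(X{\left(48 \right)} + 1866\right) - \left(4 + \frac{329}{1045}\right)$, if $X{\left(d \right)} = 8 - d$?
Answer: $\frac{1903661}{1045} \approx 1821.7$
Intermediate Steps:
$\left(X{\left(48 \right)} + 1866\right) - \left(4 + \frac{329}{1045}\right) = \left(\left(8 - 48\right) + 1866\right) - \left(4 + \frac{329}{1045}\right) = \left(\left(8 - 48\right) + 1866\right) - \frac{4509}{1045} = \left(-40 + 1866\right) - \frac{4509}{1045} = 1826 - \frac{4509}{1045} = \frac{1903661}{1045}$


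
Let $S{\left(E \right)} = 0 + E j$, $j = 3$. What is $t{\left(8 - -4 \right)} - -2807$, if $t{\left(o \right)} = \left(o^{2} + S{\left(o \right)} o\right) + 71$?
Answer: $3454$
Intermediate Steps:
$S{\left(E \right)} = 3 E$ ($S{\left(E \right)} = 0 + E 3 = 0 + 3 E = 3 E$)
$t{\left(o \right)} = 71 + 4 o^{2}$ ($t{\left(o \right)} = \left(o^{2} + 3 o o\right) + 71 = \left(o^{2} + 3 o^{2}\right) + 71 = 4 o^{2} + 71 = 71 + 4 o^{2}$)
$t{\left(8 - -4 \right)} - -2807 = \left(71 + 4 \left(8 - -4\right)^{2}\right) - -2807 = \left(71 + 4 \left(8 + 4\right)^{2}\right) + 2807 = \left(71 + 4 \cdot 12^{2}\right) + 2807 = \left(71 + 4 \cdot 144\right) + 2807 = \left(71 + 576\right) + 2807 = 647 + 2807 = 3454$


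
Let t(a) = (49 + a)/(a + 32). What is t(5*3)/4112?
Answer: 4/12079 ≈ 0.00033115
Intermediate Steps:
t(a) = (49 + a)/(32 + a)
t(5*3)/4112 = ((49 + 5*3)/(32 + 5*3))/4112 = ((49 + 15)/(32 + 15))*(1/4112) = (64/47)*(1/4112) = 4/12079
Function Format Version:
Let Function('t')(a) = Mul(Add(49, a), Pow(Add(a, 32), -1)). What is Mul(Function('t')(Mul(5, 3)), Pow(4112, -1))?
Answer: Rational(4, 12079) ≈ 0.00033115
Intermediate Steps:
Function('t')(a) = Mul(Pow(Add(32, a), -1), Add(49, a)) (Function('t')(a) = Mul(Add(49, a), Pow(Add(32, a), -1)) = Mul(Pow(Add(32, a), -1), Add(49, a)))
Mul(Function('t')(Mul(5, 3)), Pow(4112, -1)) = Mul(Mul(Pow(Add(32, Mul(5, 3)), -1), Add(49, Mul(5, 3))), Pow(4112, -1)) = Mul(Mul(Pow(Add(32, 15), -1), Add(49, 15)), Rational(1, 4112)) = Mul(Mul(Pow(47, -1), 64), Rational(1, 4112)) = Mul(Mul(Rational(1, 47), 64), Rational(1, 4112)) = Mul(Rational(64, 47), Rational(1, 4112)) = Rational(4, 12079)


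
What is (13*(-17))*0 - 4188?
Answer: -4188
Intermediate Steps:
(13*(-17))*0 - 4188 = -221*0 - 4188 = 0 - 4188 = -4188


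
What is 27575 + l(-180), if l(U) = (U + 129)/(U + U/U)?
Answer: 4935976/179 ≈ 27575.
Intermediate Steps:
l(U) = (129 + U)/(1 + U) (l(U) = (129 + U)/(U + 1) = (129 + U)/(1 + U))
27575 + l(-180) = 27575 + (129 - 180)/(1 - 180) = 27575 - 51/(-179) = 27575 - 1/179*(-51) = 27575 + 51/179 = 4935976/179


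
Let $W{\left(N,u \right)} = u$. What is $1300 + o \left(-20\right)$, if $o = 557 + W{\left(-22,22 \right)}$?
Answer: $-10280$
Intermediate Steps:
$o = 579$ ($o = 557 + 22 = 579$)
$1300 + o \left(-20\right) = 1300 + 579 \left(-20\right) = 1300 - 11580 = -10280$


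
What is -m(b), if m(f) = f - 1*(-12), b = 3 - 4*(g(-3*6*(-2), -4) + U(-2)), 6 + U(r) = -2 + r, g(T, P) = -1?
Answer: -59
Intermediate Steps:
U(r) = -8 + r (U(r) = -6 + (-2 + r) = -8 + r)
b = 47 (b = 3 - 4*(-1 + (-8 - 2)) = 3 - 4*(-1 - 10) = 3 - 4*(-11) = 3 - 1*(-44) = 3 + 44 = 47)
m(f) = 12 + f (m(f) = f + 12 = 12 + f)
-m(b) = -(12 + 47) = -1*59 = -59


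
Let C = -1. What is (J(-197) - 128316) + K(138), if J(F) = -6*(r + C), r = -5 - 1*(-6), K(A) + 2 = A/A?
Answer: -128317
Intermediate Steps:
K(A) = -1 (K(A) = -2 + A/A = -2 + 1 = -1)
r = 1 (r = -5 + 6 = 1)
J(F) = 0 (J(F) = -6*(1 - 1) = -6*0 = 0)
(J(-197) - 128316) + K(138) = (0 - 128316) - 1 = -128316 - 1 = -128317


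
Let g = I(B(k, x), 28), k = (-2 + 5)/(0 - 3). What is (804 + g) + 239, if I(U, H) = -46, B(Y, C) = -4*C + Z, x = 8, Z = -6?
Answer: 997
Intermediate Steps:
k = -1 (k = 3/(-3) = 3*(-⅓) = -1)
B(Y, C) = -6 - 4*C (B(Y, C) = -4*C - 6 = -6 - 4*C)
g = -46
(804 + g) + 239 = (804 - 46) + 239 = 758 + 239 = 997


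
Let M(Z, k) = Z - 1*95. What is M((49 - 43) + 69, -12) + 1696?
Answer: 1676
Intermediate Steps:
M(Z, k) = -95 + Z (M(Z, k) = Z - 95 = -95 + Z)
M((49 - 43) + 69, -12) + 1696 = (-95 + ((49 - 43) + 69)) + 1696 = (-95 + (6 + 69)) + 1696 = (-95 + 75) + 1696 = -20 + 1696 = 1676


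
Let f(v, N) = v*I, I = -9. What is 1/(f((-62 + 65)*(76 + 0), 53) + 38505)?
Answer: 1/36453 ≈ 2.7433e-5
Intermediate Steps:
f(v, N) = -9*v (f(v, N) = v*(-9) = -9*v)
1/(f((-62 + 65)*(76 + 0), 53) + 38505) = 1/(-9*(-62 + 65)*(76 + 0) + 38505) = 1/(-27*76 + 38505) = 1/(-9*228 + 38505) = 1/(-2052 + 38505) = 1/36453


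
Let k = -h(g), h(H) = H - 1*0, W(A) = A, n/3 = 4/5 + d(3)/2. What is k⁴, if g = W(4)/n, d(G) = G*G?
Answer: 2560000/639128961 ≈ 0.0040055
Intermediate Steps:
d(G) = G²
n = 159/10 (n = 3*(4/5 + 3²/2) = 3*(4*(⅕) + 9*(½)) = 3*(⅘ + 9/2) = 3*(53/10) = 159/10 ≈ 15.900)
g = 40/159 (g = 4/(159/10) = 4*(10/159) = 40/159 ≈ 0.25157)
h(H) = H (h(H) = H + 0 = H)
k = -40/159 (k = -1*40/159 = -40/159 ≈ -0.25157)
k⁴ = (-40/159)⁴ = 2560000/639128961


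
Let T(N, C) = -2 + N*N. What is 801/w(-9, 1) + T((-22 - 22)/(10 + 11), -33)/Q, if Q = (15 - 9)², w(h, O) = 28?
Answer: 455221/15876 ≈ 28.674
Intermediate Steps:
Q = 36 (Q = 6² = 36)
T(N, C) = -2 + N²
801/w(-9, 1) + T((-22 - 22)/(10 + 11), -33)/Q = 801/28 + (-2 + ((-22 - 22)/(10 + 11))²)/36 = 801*(1/28) + (-2 + (-44/21)²)*(1/36) = 801/28 + (-2 + (-44*1/21)²)*(1/36) = 801/28 + (-2 + (-44/21)²)*(1/36) = 801/28 + (-2 + 1936/441)*(1/36) = 801/28 + (1054/441)*(1/36) = 801/28 + 527/7938 = 455221/15876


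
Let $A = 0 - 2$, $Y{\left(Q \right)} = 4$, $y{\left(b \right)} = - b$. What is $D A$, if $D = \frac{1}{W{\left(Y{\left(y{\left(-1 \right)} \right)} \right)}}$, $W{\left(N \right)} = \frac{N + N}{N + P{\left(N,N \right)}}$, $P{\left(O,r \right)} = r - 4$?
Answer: $-1$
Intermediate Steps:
$P{\left(O,r \right)} = -4 + r$
$W{\left(N \right)} = \frac{2 N}{-4 + 2 N}$ ($W{\left(N \right)} = \frac{N + N}{N + \left(-4 + N\right)} = \frac{2 N}{-4 + 2 N}$)
$A = -2$
$D = \frac{1}{2}$ ($D = \frac{1}{4 \frac{1}{-2 + 4}} = \frac{1}{4 \cdot \frac{1}{2}} = \frac{1}{2} \approx 0.5$)
$D A = \frac{1}{2} \left(-2\right) = -1$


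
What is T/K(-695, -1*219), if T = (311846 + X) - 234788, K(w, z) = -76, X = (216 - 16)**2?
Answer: -58529/38 ≈ -1540.2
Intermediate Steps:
X = 40000 (X = 200**2 = 40000)
T = 117058 (T = (311846 + 40000) - 234788 = 351846 - 234788 = 117058)
T/K(-695, -1*219) = 117058/(-76) = 117058*(-1/76) = -58529/38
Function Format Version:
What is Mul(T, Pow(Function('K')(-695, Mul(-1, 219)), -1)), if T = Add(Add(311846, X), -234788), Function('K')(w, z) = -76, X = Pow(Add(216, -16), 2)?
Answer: Rational(-58529, 38) ≈ -1540.2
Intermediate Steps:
X = 40000 (X = Pow(200, 2) = 40000)
T = 117058 (T = Add(Add(311846, 40000), -234788) = Add(351846, -234788) = 117058)
Mul(T, Pow(Function('K')(-695, Mul(-1, 219)), -1)) = Mul(117058, Pow(-76, -1)) = Mul(117058, Rational(-1, 76)) = Rational(-58529, 38)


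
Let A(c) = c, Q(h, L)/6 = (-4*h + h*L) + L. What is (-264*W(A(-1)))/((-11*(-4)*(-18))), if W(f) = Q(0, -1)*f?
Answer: 2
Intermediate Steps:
Q(h, L) = -24*h + 6*L + 6*L*h (Q(h, L) = 6*((-4*h + h*L) + L) = 6*((-4*h + L*h) + L) = 6*(L - 4*h + L*h) = -24*h + 6*L + 6*L*h)
W(f) = -6*f (W(f) = (-24*0 + 6*(-1) + 6*(-1)*0)*f = (0 - 6 + 0)*f = -6*f)
(-264*W(A(-1)))/((-11*(-4)*(-18))) = (-(-1584)*(-1))/((-11*(-4)*(-18))) = (-264*6)/((44*(-18))) = -1584/(-792) = -1584*(-1/792) = 2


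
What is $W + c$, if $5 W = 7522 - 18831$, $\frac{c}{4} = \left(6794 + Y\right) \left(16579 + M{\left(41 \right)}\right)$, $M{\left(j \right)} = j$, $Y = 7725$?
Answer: $\frac{4826104291}{5} \approx 9.6522 \cdot 10^{8}$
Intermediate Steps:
$c = 965223120$ ($c = 4 \left(6794 + 7725\right) \left(16579 + 41\right) = 4 \cdot 14519 \cdot 16620 = 4 \cdot 241305780 = 965223120$)
$W = - \frac{11309}{5}$ ($W = \frac{7522 - 18831}{5} = \frac{1}{5} \left(-11309\right) = - \frac{11309}{5} \approx -2261.8$)
$W + c = - \frac{11309}{5} + 965223120 = \frac{4826104291}{5}$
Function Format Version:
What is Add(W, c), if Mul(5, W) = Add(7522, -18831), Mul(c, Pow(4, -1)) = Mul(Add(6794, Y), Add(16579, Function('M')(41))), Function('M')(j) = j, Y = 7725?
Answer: Rational(4826104291, 5) ≈ 9.6522e+8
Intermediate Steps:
c = 965223120 (c = Mul(4, Mul(Add(6794, 7725), Add(16579, 41))) = Mul(4, Mul(14519, 16620)) = Mul(4, 241305780) = 965223120)
W = Rational(-11309, 5) (W = Mul(Rational(1, 5), Add(7522, -18831)) = Mul(Rational(1, 5), -11309) = Rational(-11309, 5) ≈ -2261.8)
Add(W, c) = Add(Rational(-11309, 5), 965223120) = Rational(4826104291, 5)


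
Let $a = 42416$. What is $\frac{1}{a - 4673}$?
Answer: $\frac{1}{37743} \approx 2.6495 \cdot 10^{-5}$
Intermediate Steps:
$\frac{1}{a - 4673} = \frac{1}{42416 - 4673} = \frac{1}{37743}$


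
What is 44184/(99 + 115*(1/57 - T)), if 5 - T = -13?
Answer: -314811/14029 ≈ -22.440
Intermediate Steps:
T = 18 (T = 5 - 1*(-13) = 5 + 13 = 18)
44184/(99 + 115*(1/57 - T)) = 44184/(99 + 115*(1/57 - 1*18)) = 44184/(99 + 115*(1/57 - 18)) = 44184/(99 + 115*(-1025/57)) = 44184/(99 - 117875/57) = 44184/(-112232/57) = 44184*(-57/112232) = -314811/14029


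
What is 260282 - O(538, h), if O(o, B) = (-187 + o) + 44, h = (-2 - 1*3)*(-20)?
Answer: 259887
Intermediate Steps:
h = 100 (h = (-2 - 3)*(-20) = -5*(-20) = 100)
O(o, B) = -143 + o
260282 - O(538, h) = 260282 - (-143 + 538) = 260282 - 1*395 = 260282 - 395 = 259887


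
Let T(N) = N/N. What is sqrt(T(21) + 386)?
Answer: 3*sqrt(43) ≈ 19.672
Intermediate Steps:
T(N) = 1
sqrt(T(21) + 386) = sqrt(1 + 386) = sqrt(387) = 3*sqrt(43)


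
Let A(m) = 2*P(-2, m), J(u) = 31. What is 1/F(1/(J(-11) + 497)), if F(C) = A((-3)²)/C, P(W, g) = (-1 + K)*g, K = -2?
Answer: -1/28512 ≈ -3.5073e-5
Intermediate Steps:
P(W, g) = -3*g (P(W, g) = (-1 - 2)*g = -3*g)
A(m) = -6*m (A(m) = 2*(-3*m) = -6*m)
F(C) = -54/C (F(C) = (-6*(-3)²)/C = (-6*9)/C = -54/C)
1/F(1/(J(-11) + 497)) = 1/(-54/(1/(31 + 497))) = 1/(-54/(1/528)) = 1/(-54/1/528) = 1/(-54*528) = 1/(-28512) = -1/28512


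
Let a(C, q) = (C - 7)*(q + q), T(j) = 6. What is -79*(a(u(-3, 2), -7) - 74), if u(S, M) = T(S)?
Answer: 4740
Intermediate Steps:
u(S, M) = 6
a(C, q) = 2*q*(-7 + C) (a(C, q) = (-7 + C)*(2*q) = 2*q*(-7 + C))
-79*(a(u(-3, 2), -7) - 74) = -79*(2*(-7)*(-7 + 6) - 74) = -79*(2*(-7)*(-1) - 74) = -79*(14 - 74) = -79*(-60) = 4740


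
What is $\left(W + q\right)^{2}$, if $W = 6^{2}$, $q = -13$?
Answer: $529$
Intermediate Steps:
$W = 36$
$\left(W + q\right)^{2} = \left(36 - 13\right)^{2} = 23^{2} = 529$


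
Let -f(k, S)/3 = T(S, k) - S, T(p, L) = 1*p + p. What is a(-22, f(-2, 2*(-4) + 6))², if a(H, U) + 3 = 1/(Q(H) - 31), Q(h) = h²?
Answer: 1844164/205209 ≈ 8.9868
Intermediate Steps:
T(p, L) = 2*p (T(p, L) = p + p = 2*p)
f(k, S) = -3*S (f(k, S) = -3*(2*S - S) = -3*S)
a(H, U) = -3 + 1/(-31 + H²) (a(H, U) = -3 + 1/(H² - 31) = -3 + 1/(-31 + H²))
a(-22, f(-2, 2*(-4) + 6))² = ((94 - 3*(-22)²)/(-31 + (-22)²))² = ((94 - 3*484)/(-31 + 484))² = ((94 - 1452)/453)² = ((1/453)*(-1358))² = (-1358/453)² = 1844164/205209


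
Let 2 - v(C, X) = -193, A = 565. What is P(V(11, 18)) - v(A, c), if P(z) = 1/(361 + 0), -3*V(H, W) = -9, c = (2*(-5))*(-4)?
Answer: -70394/361 ≈ -195.00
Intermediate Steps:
c = 40 (c = -10*(-4) = 40)
V(H, W) = 3 (V(H, W) = -⅓*(-9) = 3)
v(C, X) = 195 (v(C, X) = 2 - 1*(-193) = 2 + 193 = 195)
P(z) = 1/361
P(V(11, 18)) - v(A, c) = 1/361 - 1*195 = 1/361 - 195 = -70394/361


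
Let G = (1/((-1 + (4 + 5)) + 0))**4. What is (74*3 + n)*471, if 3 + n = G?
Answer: 422498775/4096 ≈ 1.0315e+5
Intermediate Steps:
G = 1/4096 (G = (1/((-1 + 9) + 0))**4 = (1/(8 + 0))**4 = (1/8)**4 = 1/4096 ≈ 0.00024414)
n = -12287/4096 (n = -3 + 1/4096 = -12287/4096 ≈ -2.9998)
(74*3 + n)*471 = (74*3 - 12287/4096)*471 = (222 - 12287/4096)*471 = (897025/4096)*471 = 422498775/4096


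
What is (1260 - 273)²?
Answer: 974169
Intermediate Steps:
(1260 - 273)² = 987² = 974169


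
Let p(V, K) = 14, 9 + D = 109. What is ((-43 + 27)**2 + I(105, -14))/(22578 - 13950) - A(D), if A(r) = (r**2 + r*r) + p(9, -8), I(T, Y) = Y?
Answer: -86340275/4314 ≈ -20014.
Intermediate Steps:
D = 100 (D = -9 + 109 = 100)
A(r) = 14 + 2*r**2 (A(r) = (r**2 + r*r) + 14 = (r**2 + r**2) + 14 = 2*r**2 + 14 = 14 + 2*r**2)
((-43 + 27)**2 + I(105, -14))/(22578 - 13950) - A(D) = ((-43 + 27)**2 - 14)/(22578 - 13950) - (14 + 2*100**2) = ((-16)**2 - 14)/8628 - (14 + 2*10000) = (256 - 14)*(1/8628) - (14 + 20000) = 242*(1/8628) - 1*20014 = 121/4314 - 20014 = -86340275/4314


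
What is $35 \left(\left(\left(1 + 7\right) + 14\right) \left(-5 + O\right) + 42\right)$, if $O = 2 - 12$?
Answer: $-10080$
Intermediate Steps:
$O = -10$
$35 \left(\left(\left(1 + 7\right) + 14\right) \left(-5 + O\right) + 42\right) = 35 \left(\left(\left(1 + 7\right) + 14\right) \left(-5 - 10\right) + 42\right) = 35 \left(\left(8 + 14\right) \left(-15\right) + 42\right) = 35 \left(22 \left(-15\right) + 42\right) = 35 \left(-330 + 42\right) = 35 \left(-288\right) = -10080$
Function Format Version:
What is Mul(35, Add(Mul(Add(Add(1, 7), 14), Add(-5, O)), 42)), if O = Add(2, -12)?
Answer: -10080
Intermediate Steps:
O = -10
Mul(35, Add(Mul(Add(Add(1, 7), 14), Add(-5, O)), 42)) = Mul(35, Add(Mul(Add(Add(1, 7), 14), Add(-5, -10)), 42)) = Mul(35, Add(Mul(Add(8, 14), -15), 42)) = Mul(35, Add(Mul(22, -15), 42)) = Mul(35, Add(-330, 42)) = Mul(35, -288) = -10080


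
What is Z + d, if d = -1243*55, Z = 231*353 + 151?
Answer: 13329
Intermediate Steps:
Z = 81694 (Z = 81543 + 151 = 81694)
d = -68365
Z + d = 81694 - 68365 = 13329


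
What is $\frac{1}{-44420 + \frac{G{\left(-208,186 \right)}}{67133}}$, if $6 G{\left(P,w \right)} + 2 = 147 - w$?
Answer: $- \frac{402798}{17892287201} \approx -2.2512 \cdot 10^{-5}$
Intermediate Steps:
$G{\left(P,w \right)} = \frac{145}{6} - \frac{w}{6}$ ($G{\left(P,w \right)} = - \frac{1}{3} + \frac{147 - w}{6} = - \frac{1}{3} - \left(- \frac{49}{2} + \frac{w}{6}\right) = \frac{145}{6} - \frac{w}{6}$)
$\frac{1}{-44420 + \frac{G{\left(-208,186 \right)}}{67133}} = \frac{1}{-44420 + \frac{\frac{145}{6} - 31}{67133}} = \frac{1}{-44420 + \left(\frac{145}{6} - 31\right) \frac{1}{67133}} = \frac{1}{-44420 - \frac{41}{402798}} = \frac{1}{- \frac{17892287201}{402798}} = - \frac{402798}{17892287201}$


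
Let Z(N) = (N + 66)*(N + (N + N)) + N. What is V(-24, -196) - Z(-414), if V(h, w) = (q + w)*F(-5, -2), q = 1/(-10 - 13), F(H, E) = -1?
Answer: -9926937/23 ≈ -4.3161e+5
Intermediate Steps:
q = -1/23 (q = 1/(-23) = -1/23 ≈ -0.043478)
Z(N) = N + 3*N*(66 + N) (Z(N) = (66 + N)*(N + 2*N) + N = (66 + N)*(3*N) + N = 3*N*(66 + N) + N = N + 3*N*(66 + N))
V(h, w) = 1/23 - w (V(h, w) = (-1/23 + w)*(-1) = 1/23 - w)
V(-24, -196) - Z(-414) = (1/23 - 1*(-196)) - (-414)*(199 + 3*(-414)) = (1/23 + 196) - (-414)*(199 - 1242) = 4509/23 - (-414)*(-1043) = 4509/23 - 1*431802 = 4509/23 - 431802 = -9926937/23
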